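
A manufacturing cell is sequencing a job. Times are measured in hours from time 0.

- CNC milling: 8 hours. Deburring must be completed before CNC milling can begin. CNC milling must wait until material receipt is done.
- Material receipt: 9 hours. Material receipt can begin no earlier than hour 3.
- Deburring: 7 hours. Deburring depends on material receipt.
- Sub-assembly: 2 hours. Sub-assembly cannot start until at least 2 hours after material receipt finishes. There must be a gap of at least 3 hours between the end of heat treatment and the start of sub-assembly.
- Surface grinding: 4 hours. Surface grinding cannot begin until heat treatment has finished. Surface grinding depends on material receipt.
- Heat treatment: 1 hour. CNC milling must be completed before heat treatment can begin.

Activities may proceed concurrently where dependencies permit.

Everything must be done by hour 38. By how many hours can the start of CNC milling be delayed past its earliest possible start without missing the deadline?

5

Material receipt cannot begin until its own release at hour 3. It runs from hour 3 to 3 + 9 = hour 12.
Deburring waits on material receipt (finishes hour 12), so it starts at hour 12 and finishes at 12 + 7 = hour 19.
CNC milling has to wait for deburring (finishes hour 19); material receipt (finishes hour 12). The latest of these is hour 19, so CNC milling runs hour 19 to 19 + 8 = hour 27.

Working backward from the deadline:
Nothing follows surface grinding; the deadline of hour 38 is its only limit. It must start by 38 − 4 = hour 34.
Sub-assembly has no dependents, so it just needs to finish by hour 38. Starting by 38 − 2 = hour 36 achieves that.
For heat treatment: surface grinding (must start by hour 34); sub-assembly (must start by hour 36, minus 3-hour gap → hour 33). The most restrictive is hour 33; with a 1-hour duration, heat treatment must start by hour 32.
CNC milling must finish before heat treatment (must start by hour 32). With an 8-hour duration, CNC milling must start by 32 − 8 = hour 24.
So CNC milling can start as early as hour 19 and as late as hour 24, giving 24 − 19 = 5 hours of slack.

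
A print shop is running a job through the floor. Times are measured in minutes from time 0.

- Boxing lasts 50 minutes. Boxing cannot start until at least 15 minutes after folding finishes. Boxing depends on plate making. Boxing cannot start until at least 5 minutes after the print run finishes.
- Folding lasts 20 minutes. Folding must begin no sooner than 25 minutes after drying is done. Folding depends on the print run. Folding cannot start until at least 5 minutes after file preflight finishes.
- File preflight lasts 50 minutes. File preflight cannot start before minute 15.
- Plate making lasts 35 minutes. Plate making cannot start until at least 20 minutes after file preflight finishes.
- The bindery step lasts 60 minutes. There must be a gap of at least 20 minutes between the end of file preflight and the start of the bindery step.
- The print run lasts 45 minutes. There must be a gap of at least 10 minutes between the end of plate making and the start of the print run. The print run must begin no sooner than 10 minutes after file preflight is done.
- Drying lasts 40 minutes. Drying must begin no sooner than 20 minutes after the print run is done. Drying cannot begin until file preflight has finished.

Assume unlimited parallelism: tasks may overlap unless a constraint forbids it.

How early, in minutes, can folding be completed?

After its own release at minute 15, file preflight can start at minute 15 and finishes at minute 65.
Plate making cannot begin until file preflight (finishes minute 65, plus 20-minute gap → minute 85). It runs from minute 85 to 85 + 35 = minute 120.
For the print run: plate making (finishes minute 120, plus 10-minute gap → minute 130); file preflight (finishes minute 65, plus 10-minute gap → minute 75). Taking the maximum gives a start of minute 130, and it finishes at 130 + 45 = minute 175.
For drying: the print run (finishes minute 175, plus 20-minute gap → minute 195); file preflight (finishes minute 65). Taking the maximum gives a start of minute 195, and it finishes at 195 + 40 = minute 235.
For folding: drying (finishes minute 235, plus 25-minute gap → minute 260); the print run (finishes minute 175); file preflight (finishes minute 65, plus 5-minute gap → minute 70). Taking the maximum gives a start of minute 260, and it finishes at 260 + 20 = minute 280.

280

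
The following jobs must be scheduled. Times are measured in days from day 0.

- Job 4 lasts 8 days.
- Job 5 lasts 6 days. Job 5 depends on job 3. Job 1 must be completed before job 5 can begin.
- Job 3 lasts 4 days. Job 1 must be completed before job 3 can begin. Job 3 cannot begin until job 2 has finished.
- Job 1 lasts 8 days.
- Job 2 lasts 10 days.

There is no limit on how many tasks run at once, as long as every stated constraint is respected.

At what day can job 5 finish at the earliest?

Job 2 can start immediately at day 0; it finishes at day 10.
Job 1 has no prerequisites, so it starts at day 0 and finishes at day 8.
Job 3 cannot start until job 1 (finishes day 8); job 2 (finishes day 10). The controlling bound is day 10, so job 3 finishes at 10 + 4 = day 14.
Job 5 has to wait for job 3 (finishes day 14); job 1 (finishes day 8). The latest of these is day 14, so job 5 runs day 14 to 14 + 6 = day 20.

20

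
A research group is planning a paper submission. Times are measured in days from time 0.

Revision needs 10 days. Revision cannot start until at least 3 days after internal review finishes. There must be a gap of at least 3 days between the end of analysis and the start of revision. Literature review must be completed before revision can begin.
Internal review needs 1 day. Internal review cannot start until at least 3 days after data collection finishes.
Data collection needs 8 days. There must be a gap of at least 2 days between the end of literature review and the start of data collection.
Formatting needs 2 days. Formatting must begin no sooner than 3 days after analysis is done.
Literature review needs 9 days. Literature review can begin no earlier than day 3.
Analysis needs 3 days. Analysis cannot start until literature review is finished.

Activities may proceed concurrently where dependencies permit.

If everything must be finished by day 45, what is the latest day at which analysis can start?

29

To finish by day 45, revision (duration 10) must start no later than day 35.
Formatting has no dependents, so it just needs to finish by day 45. Starting by 45 − 2 = day 43 achieves that.
Analysis must finish in time for revision (must start by day 35, minus 3-day gap → day 32); formatting (must start by day 43, minus 3-day gap → day 40). The tightest is day 32, so analysis must start by 32 − 3 = day 29.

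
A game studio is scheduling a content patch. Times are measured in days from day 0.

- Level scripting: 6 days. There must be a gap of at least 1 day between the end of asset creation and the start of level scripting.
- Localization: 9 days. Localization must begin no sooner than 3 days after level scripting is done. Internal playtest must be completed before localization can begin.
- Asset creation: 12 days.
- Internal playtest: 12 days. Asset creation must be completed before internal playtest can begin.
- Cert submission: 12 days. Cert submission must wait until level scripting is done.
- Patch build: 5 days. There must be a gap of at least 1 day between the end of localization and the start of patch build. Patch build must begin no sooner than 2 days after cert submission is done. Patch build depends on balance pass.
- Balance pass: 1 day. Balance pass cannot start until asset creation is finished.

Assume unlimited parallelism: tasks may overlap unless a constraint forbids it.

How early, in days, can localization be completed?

33

Asset creation can start immediately at day 0; it finishes at day 12.
Internal playtest cannot begin until asset creation (finishes day 12). It runs from day 12 to 12 + 12 = day 24.
After asset creation (finishes day 12, plus 1-day gap → day 13), level scripting can start at day 13 and finishes at day 19.
For localization: level scripting (finishes day 19, plus 3-day gap → day 22); internal playtest (finishes day 24). Taking the maximum gives a start of day 24, and it finishes at 24 + 9 = day 33.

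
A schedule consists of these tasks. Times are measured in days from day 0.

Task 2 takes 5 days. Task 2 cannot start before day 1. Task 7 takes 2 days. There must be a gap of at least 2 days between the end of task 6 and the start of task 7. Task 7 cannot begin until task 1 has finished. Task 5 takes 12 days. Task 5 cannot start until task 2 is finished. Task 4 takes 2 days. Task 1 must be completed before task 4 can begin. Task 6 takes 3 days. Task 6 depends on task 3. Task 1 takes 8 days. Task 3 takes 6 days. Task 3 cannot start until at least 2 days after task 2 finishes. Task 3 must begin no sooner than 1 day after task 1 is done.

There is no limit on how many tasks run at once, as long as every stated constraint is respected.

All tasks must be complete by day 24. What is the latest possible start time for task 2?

4

Task 7 has no dependents, so it just needs to finish by day 24. Starting by 24 − 2 = day 22 achieves that.
Task 6 feeds into task 7 (must start by day 22, minus 2-day gap → day 20); so task 6 must finish by day 20 and therefore start by day 17.
Since task 6 (must start by day 17) depends on it, task 3 must finish by day 17. Backing off its 6-day duration gives a latest start of day 11.
To finish by day 24, task 5 (duration 12) must start no later than day 12.
For task 2: task 3 (must start by day 11, minus 2-day gap → day 9); task 5 (must start by day 12). The most restrictive is day 9; with a 5-day duration, task 2 must start by day 4.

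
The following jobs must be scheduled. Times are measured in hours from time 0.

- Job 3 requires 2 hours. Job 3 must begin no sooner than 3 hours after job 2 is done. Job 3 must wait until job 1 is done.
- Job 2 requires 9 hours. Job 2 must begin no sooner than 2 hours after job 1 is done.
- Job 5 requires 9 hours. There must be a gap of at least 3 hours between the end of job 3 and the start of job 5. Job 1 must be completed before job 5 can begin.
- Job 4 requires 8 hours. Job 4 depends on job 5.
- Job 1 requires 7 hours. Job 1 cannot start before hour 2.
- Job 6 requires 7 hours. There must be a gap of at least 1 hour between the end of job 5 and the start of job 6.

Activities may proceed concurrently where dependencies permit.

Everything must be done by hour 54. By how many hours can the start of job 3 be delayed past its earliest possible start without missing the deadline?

Job 1 cannot begin until its own release at hour 2. It runs from hour 2 to 2 + 7 = hour 9.
After job 1 (finishes hour 9, plus 2-hour gap → hour 11), job 2 can start at hour 11 and finishes at hour 20.
For job 3: job 2 (finishes hour 20, plus 3-hour gap → hour 23); job 1 (finishes hour 9). Taking the maximum gives a start of hour 23, and it finishes at 23 + 2 = hour 25.

Working backward from the deadline:
Job 4 must finish by hour 54; it takes 8 hours, so it must start by 54 − 8 = hour 46.
To finish by hour 54, job 6 (duration 7) must start no later than hour 47.
Job 5 must finish in time for job 4 (must start by hour 46); job 6 (must start by hour 47, minus 1-hour gap → hour 46). The tightest is hour 46, so job 5 must start by 46 − 9 = hour 37.
Job 3 must finish before job 5 (must start by hour 37, minus 3-hour gap → hour 34). With a 2-hour duration, job 3 must start by 34 − 2 = hour 32.
So job 3 can start as early as hour 23 and as late as hour 32, giving 32 − 23 = 9 hours of slack.

9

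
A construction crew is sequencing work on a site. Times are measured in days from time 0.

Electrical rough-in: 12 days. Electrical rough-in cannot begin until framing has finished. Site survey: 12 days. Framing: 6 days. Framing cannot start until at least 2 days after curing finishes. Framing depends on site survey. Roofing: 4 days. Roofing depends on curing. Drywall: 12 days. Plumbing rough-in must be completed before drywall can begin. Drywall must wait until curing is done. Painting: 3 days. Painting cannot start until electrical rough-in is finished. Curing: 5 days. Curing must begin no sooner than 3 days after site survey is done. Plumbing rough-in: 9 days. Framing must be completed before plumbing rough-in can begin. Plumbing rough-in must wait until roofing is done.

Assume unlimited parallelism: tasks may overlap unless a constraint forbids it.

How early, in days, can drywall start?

37

Site survey can start immediately at day 0; it finishes at day 12.
Curing cannot begin until site survey (finishes day 12, plus 3-day gap → day 15). It runs from day 15 to 15 + 5 = day 20.
Roofing waits on curing (finishes day 20), so it starts at day 20 and finishes at 20 + 4 = day 24.
Framing has to wait for curing (finishes day 20, plus 2-day gap → day 22); site survey (finishes day 12). The latest of these is day 22, so framing runs day 22 to 22 + 6 = day 28.
For plumbing rough-in: framing (finishes day 28); roofing (finishes day 24). Taking the maximum gives a start of day 28, and it finishes at 28 + 9 = day 37.
Drywall waits on plumbing rough-in (finishes day 37); curing (finishes day 20). The latest of these is day 37, which is the earliest drywall can start.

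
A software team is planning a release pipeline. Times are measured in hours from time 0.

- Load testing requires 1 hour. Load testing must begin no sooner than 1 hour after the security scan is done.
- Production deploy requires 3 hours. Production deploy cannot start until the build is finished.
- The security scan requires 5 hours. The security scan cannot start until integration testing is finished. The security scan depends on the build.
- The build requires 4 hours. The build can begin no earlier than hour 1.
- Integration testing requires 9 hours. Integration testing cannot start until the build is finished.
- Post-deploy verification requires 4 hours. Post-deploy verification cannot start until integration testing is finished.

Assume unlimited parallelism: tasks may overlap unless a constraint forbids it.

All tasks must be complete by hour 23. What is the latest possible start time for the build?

3

Nothing follows load testing; the deadline of hour 23 is its only limit. It must start by 23 − 1 = hour 22.
The security scan feeds into load testing (must start by hour 22, minus 1-hour gap → hour 21); so the security scan must finish by hour 21 and therefore start by hour 16.
Post-deploy verification has no dependents, so it just needs to finish by hour 23. Starting by 23 − 4 = hour 19 achieves that.
For integration testing: the security scan (must start by hour 16); post-deploy verification (must start by hour 19). The most restrictive is hour 16; with a 9-hour duration, integration testing must start by hour 7.
To finish by hour 23, production deploy (duration 3) must start no later than hour 20.
The build must finish in time for integration testing (must start by hour 7); the security scan (must start by hour 16); production deploy (must start by hour 20). The tightest is hour 7, so the build must start by 7 − 4 = hour 3.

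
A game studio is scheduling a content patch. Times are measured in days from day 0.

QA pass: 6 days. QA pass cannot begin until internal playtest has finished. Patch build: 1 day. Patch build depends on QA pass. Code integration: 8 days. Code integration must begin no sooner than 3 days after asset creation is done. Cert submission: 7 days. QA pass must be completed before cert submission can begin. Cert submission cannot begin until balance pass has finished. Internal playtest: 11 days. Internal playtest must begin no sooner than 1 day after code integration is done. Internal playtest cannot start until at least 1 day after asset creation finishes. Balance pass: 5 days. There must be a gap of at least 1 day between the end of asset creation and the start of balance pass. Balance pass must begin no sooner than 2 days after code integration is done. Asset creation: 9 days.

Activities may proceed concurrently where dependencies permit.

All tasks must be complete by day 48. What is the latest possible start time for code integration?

15

To finish by day 48, cert submission (duration 7) must start no later than day 41.
Nothing follows patch build; the deadline of day 48 is its only limit. It must start by 48 − 1 = day 47.
For QA pass: cert submission (must start by day 41); patch build (must start by day 47). The most restrictive is day 41; with a 6-day duration, QA pass must start by day 35.
Internal playtest feeds into QA pass (must start by day 35); so internal playtest must finish by day 35 and therefore start by day 24.
Balance pass feeds into cert submission (must start by day 41); so balance pass must finish by day 41 and therefore start by day 36.
Code integration has several dependents: internal playtest (must start by day 24, minus 1-day gap → day 23); balance pass (must start by day 36, minus 2-day gap → day 34). The earliest of those limits is day 23, so code integration must start by 23 − 8 = day 15.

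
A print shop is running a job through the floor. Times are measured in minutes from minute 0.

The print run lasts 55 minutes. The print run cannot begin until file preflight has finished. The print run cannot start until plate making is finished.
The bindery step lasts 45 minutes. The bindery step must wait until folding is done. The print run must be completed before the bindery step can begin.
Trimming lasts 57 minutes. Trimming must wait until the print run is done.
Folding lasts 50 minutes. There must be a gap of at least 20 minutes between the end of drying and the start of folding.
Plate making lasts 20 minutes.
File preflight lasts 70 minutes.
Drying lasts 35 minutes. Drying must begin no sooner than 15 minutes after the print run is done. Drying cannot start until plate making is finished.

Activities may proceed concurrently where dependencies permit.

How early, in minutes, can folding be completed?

245

Plate making has no prerequisites, so it starts at minute 0 and finishes at minute 20.
File preflight can start immediately at minute 0; it finishes at minute 70.
The print run has to wait for file preflight (finishes minute 70); plate making (finishes minute 20). The latest of these is minute 70, so the print run runs minute 70 to 70 + 55 = minute 125.
For drying: the print run (finishes minute 125, plus 15-minute gap → minute 140); plate making (finishes minute 20). Taking the maximum gives a start of minute 140, and it finishes at 140 + 35 = minute 175.
Folding cannot begin until drying (finishes minute 175, plus 20-minute gap → minute 195). It runs from minute 195 to 195 + 50 = minute 245.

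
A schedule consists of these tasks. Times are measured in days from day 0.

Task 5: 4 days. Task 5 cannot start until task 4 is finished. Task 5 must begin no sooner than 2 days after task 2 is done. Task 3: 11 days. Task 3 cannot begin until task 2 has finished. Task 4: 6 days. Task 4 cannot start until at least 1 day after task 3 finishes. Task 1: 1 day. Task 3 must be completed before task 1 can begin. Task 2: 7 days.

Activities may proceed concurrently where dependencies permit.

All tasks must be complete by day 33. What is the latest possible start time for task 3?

Task 1 has no dependents, so it just needs to finish by day 33. Starting by 33 − 1 = day 32 achieves that.
Task 5 has no dependents, so it just needs to finish by day 33. Starting by 33 − 4 = day 29 achieves that.
Since task 5 (must start by day 29) depends on it, task 4 must finish by day 29. Backing off its 6-day duration gives a latest start of day 23.
Task 3 has several dependents: task 1 (must start by day 32); task 4 (must start by day 23, minus 1-day gap → day 22). The earliest of those limits is day 22, so task 3 must start by 22 − 11 = day 11.

11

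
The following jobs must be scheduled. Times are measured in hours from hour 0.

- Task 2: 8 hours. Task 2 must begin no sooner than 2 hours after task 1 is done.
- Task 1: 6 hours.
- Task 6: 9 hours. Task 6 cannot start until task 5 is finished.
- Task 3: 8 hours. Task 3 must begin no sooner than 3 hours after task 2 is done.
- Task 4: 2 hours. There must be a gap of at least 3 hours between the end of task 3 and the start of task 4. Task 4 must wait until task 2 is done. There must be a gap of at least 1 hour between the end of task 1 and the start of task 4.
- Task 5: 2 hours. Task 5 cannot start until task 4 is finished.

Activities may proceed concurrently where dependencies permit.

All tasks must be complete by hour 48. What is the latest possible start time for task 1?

5

Task 6 must finish by hour 48; it takes 9 hours, so it must start by 48 − 9 = hour 39.
Since task 6 (must start by hour 39) depends on it, task 5 must finish by hour 39. Backing off its 2-hour duration gives a latest start of hour 37.
Task 4 feeds into task 5 (must start by hour 37); so task 4 must finish by hour 37 and therefore start by hour 35.
Task 3 must finish before task 4 (must start by hour 35, minus 3-hour gap → hour 32). With an 8-hour duration, task 3 must start by 32 − 8 = hour 24.
Task 2 must finish in time for task 3 (must start by hour 24, minus 3-hour gap → hour 21); task 4 (must start by hour 35). The tightest is hour 21, so task 2 must start by 21 − 8 = hour 13.
Task 1 has several dependents: task 2 (must start by hour 13, minus 2-hour gap → hour 11); task 4 (must start by hour 35, minus 1-hour gap → hour 34). The earliest of those limits is hour 11, so task 1 must start by 11 − 6 = hour 5.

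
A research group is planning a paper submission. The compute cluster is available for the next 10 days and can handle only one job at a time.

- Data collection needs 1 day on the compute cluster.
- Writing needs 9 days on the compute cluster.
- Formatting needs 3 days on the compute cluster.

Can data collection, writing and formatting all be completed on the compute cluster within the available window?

No

Running back to back, the jobs need 1 + 9 + 3 = 13 days on the compute cluster.
Since 13 > 10, they cannot all fit.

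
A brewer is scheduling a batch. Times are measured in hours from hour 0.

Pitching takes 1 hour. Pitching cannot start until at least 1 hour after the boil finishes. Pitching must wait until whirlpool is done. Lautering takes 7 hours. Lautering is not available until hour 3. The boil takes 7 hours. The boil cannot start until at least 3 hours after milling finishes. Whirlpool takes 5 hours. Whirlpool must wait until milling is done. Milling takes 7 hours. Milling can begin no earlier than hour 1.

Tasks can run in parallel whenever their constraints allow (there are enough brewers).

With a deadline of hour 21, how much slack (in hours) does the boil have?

1

Milling cannot begin until its own release at hour 1. It runs from hour 1 to 1 + 7 = hour 8.
The boil waits on milling (finishes hour 8, plus 3-hour gap → hour 11), so it starts at hour 11 and finishes at 11 + 7 = hour 18.

Working backward from the deadline:
Pitching has no dependents, so it just needs to finish by hour 21. Starting by 21 − 1 = hour 20 achieves that.
The boil feeds into pitching (must start by hour 20, minus 1-hour gap → hour 19); so the boil must finish by hour 19 and therefore start by hour 12.
So the boil can start as early as hour 11 and as late as hour 12, giving 12 − 11 = 1 hour of slack.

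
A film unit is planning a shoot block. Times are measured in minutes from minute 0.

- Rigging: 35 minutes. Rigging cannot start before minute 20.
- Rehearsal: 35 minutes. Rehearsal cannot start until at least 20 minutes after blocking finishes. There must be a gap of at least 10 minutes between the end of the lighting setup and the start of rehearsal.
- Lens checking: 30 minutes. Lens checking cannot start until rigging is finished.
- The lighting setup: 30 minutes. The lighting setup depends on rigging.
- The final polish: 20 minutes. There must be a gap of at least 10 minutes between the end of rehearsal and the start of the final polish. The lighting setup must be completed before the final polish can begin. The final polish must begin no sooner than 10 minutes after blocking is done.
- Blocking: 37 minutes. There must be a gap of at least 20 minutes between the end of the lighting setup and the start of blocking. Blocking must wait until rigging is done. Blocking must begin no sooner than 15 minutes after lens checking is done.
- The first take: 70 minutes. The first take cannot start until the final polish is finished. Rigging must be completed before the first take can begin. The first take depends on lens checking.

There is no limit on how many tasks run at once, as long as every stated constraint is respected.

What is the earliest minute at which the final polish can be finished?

After its own release at minute 20, rigging can start at minute 20 and finishes at minute 55.
After rigging (finishes minute 55), lens checking can start at minute 55 and finishes at minute 85.
The lighting setup waits on rigging (finishes minute 55), so it starts at minute 55 and finishes at 55 + 30 = minute 85.
Blocking needs all of the lighting setup (finishes minute 85, plus 20-minute gap → minute 105); rigging (finishes minute 55); lens checking (finishes minute 85, plus 15-minute gap → minute 100). That puts its earliest start at minute 105; it finishes at 105 + 37 = minute 142.
For rehearsal: blocking (finishes minute 142, plus 20-minute gap → minute 162); the lighting setup (finishes minute 85, plus 10-minute gap → minute 95). Taking the maximum gives a start of minute 162, and it finishes at 162 + 35 = minute 197.
The final polish has to wait for rehearsal (finishes minute 197, plus 10-minute gap → minute 207); the lighting setup (finishes minute 85); blocking (finishes minute 142, plus 10-minute gap → minute 152). The latest of these is minute 207, so the final polish runs minute 207 to 207 + 20 = minute 227.

227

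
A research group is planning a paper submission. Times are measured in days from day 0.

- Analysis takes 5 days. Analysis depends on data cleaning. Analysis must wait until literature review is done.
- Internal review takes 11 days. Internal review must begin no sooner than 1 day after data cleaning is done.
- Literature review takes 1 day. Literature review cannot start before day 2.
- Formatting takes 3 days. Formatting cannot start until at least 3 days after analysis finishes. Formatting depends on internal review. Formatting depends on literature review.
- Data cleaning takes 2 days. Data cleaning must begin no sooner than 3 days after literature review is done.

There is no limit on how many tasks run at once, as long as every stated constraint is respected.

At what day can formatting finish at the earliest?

Literature review cannot begin until its own release at day 2. It runs from day 2 to 2 + 1 = day 3.
Data cleaning cannot begin until literature review (finishes day 3, plus 3-day gap → day 6). It runs from day 6 to 6 + 2 = day 8.
Internal review waits on data cleaning (finishes day 8, plus 1-day gap → day 9), so it starts at day 9 and finishes at 9 + 11 = day 20.
Analysis cannot start until data cleaning (finishes day 8); literature review (finishes day 3). The controlling bound is day 8, so analysis finishes at 8 + 5 = day 13.
Formatting has to wait for analysis (finishes day 13, plus 3-day gap → day 16); internal review (finishes day 20); literature review (finishes day 3). The latest of these is day 20, so formatting runs day 20 to 20 + 3 = day 23.

23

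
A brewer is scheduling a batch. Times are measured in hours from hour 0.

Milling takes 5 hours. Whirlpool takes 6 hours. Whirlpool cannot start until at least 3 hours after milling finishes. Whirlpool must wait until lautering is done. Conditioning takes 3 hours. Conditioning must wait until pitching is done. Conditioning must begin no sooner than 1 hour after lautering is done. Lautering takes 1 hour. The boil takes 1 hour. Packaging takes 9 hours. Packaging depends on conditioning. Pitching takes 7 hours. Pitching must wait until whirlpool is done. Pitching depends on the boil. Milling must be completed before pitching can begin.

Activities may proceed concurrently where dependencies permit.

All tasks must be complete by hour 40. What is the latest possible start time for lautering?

To finish by hour 40, packaging (duration 9) must start no later than hour 31.
Conditioning must finish before packaging (must start by hour 31). With a 3-hour duration, conditioning must start by 31 − 3 = hour 28.
Pitching feeds into conditioning (must start by hour 28); so pitching must finish by hour 28 and therefore start by hour 21.
Whirlpool must finish before pitching (must start by hour 21). With a 6-hour duration, whirlpool must start by 21 − 6 = hour 15.
Lautering has several dependents: whirlpool (must start by hour 15); conditioning (must start by hour 28, minus 1-hour gap → hour 27). The earliest of those limits is hour 15, so lautering must start by 15 − 1 = hour 14.

14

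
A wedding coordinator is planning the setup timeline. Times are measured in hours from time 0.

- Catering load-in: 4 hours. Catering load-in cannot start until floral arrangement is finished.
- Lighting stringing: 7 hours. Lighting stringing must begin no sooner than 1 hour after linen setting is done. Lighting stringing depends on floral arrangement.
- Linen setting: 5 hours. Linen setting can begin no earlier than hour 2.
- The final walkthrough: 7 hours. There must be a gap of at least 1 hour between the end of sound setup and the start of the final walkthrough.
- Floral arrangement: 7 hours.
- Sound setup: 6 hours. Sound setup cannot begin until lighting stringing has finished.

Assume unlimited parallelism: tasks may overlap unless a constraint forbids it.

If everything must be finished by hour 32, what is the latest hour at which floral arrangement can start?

4

To finish by hour 32, the final walkthrough (duration 7) must start no later than hour 25.
Sound setup must finish before the final walkthrough (must start by hour 25, minus 1-hour gap → hour 24). With a 6-hour duration, sound setup must start by 24 − 6 = hour 18.
Lighting stringing must finish before sound setup (must start by hour 18). With a 7-hour duration, lighting stringing must start by 18 − 7 = hour 11.
Catering load-in must finish by hour 32; it takes 4 hours, so it must start by 32 − 4 = hour 28.
Floral arrangement must finish in time for lighting stringing (must start by hour 11); catering load-in (must start by hour 28). The tightest is hour 11, so floral arrangement must start by 11 − 7 = hour 4.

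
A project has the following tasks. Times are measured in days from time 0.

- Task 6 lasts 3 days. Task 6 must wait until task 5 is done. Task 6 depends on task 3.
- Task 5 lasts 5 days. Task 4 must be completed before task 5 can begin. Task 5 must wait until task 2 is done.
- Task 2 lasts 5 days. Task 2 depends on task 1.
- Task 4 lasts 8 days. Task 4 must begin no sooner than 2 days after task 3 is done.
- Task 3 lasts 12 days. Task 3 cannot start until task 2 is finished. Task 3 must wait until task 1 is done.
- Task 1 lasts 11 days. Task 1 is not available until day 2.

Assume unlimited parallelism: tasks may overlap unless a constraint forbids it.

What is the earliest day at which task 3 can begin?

18

Task 1 waits on its own release at day 2, so it starts at day 2 and finishes at 2 + 11 = day 13.
Task 2 cannot begin until task 1 (finishes day 13). It runs from day 13 to 13 + 5 = day 18.
Task 3 waits on task 2 (finishes day 18); task 1 (finishes day 13). The latest of these is day 18, which is the earliest task 3 can start.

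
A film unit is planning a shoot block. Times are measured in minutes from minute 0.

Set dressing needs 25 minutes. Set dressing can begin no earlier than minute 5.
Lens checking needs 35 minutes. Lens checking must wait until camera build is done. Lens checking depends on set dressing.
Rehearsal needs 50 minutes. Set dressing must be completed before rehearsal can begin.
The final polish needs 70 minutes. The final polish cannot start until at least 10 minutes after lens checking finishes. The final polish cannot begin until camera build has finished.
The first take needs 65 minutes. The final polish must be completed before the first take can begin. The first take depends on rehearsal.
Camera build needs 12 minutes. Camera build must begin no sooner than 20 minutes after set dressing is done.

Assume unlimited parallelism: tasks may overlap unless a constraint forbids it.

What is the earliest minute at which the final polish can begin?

Set dressing cannot begin until its own release at minute 5. It runs from minute 5 to 5 + 25 = minute 30.
Camera build cannot begin until set dressing (finishes minute 30, plus 20-minute gap → minute 50). It runs from minute 50 to 50 + 12 = minute 62.
Lens checking has to wait for camera build (finishes minute 62); set dressing (finishes minute 30). The latest of these is minute 62, so lens checking runs minute 62 to 62 + 35 = minute 97.
The final polish waits on lens checking (finishes minute 97, plus 10-minute gap → minute 107); camera build (finishes minute 62). The latest of these is minute 107, which is the earliest the final polish can start.

107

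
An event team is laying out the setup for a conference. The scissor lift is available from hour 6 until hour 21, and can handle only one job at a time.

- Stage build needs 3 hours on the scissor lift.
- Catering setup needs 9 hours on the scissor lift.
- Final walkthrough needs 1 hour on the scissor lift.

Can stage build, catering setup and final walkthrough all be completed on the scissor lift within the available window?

The scissor lift window is 21 − 6 = 15 hours.
Running back to back, the jobs need 3 + 9 + 1 = 13 hours on the scissor lift.
Since 13 ≤ 15, they fit within the window.

Yes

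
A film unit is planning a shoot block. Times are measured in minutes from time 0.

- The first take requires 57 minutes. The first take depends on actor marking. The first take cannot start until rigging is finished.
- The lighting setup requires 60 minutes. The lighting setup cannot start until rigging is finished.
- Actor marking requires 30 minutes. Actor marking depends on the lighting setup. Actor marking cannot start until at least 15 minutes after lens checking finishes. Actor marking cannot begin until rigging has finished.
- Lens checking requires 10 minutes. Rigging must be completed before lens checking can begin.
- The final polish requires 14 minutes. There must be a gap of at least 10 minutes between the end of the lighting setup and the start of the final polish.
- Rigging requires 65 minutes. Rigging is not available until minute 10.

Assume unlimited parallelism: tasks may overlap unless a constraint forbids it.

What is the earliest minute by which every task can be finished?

Rigging waits on its own release at minute 10, so it starts at minute 10 and finishes at 10 + 65 = minute 75.
Lens checking waits on rigging (finishes minute 75), so it starts at minute 75 and finishes at 75 + 10 = minute 85.
After rigging (finishes minute 75), the lighting setup can start at minute 75 and finishes at minute 135.
The final polish cannot begin until the lighting setup (finishes minute 135, plus 10-minute gap → minute 145). It runs from minute 145 to 145 + 14 = minute 159.
Actor marking has to wait for the lighting setup (finishes minute 135); lens checking (finishes minute 85, plus 15-minute gap → minute 100); rigging (finishes minute 75). The latest of these is minute 135, so actor marking runs minute 135 to 135 + 30 = minute 165.
The first take needs all of actor marking (finishes minute 165); rigging (finishes minute 75). That puts its earliest start at minute 165; it finishes at 165 + 57 = minute 222.
All tasks are finished once the last one completes. Finish times: Rigging at 75, The lighting setup at 135, Lens checking at 85, Actor marking at 165, The final polish at 159, The first take at 222. The latest is minute 222.

222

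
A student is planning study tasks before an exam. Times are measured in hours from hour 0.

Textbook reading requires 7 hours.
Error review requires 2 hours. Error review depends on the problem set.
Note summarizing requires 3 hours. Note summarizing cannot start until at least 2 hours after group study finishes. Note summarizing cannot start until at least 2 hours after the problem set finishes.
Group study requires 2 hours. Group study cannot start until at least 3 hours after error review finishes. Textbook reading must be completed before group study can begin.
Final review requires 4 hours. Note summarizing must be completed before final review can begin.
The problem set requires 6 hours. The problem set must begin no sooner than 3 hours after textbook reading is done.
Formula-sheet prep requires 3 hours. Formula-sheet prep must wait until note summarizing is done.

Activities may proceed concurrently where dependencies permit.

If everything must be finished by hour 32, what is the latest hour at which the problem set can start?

10

Formula-sheet prep has no dependents, so it just needs to finish by hour 32. Starting by 32 − 3 = hour 29 achieves that.
Final review must finish by hour 32; it takes 4 hours, so it must start by 32 − 4 = hour 28.
Note summarizing must finish in time for formula-sheet prep (must start by hour 29); final review (must start by hour 28). The tightest is hour 28, so note summarizing must start by 28 − 3 = hour 25.
Group study feeds into note summarizing (must start by hour 25, minus 2-hour gap → hour 23); so group study must finish by hour 23 and therefore start by hour 21.
Error review has to be done before group study (must start by hour 21, minus 3-hour gap → hour 18). That means finishing by hour 18, i.e. starting by 18 − 2 = hour 16.
The problem set has several dependents: error review (must start by hour 16); note summarizing (must start by hour 25, minus 2-hour gap → hour 23). The earliest of those limits is hour 16, so the problem set must start by 16 − 6 = hour 10.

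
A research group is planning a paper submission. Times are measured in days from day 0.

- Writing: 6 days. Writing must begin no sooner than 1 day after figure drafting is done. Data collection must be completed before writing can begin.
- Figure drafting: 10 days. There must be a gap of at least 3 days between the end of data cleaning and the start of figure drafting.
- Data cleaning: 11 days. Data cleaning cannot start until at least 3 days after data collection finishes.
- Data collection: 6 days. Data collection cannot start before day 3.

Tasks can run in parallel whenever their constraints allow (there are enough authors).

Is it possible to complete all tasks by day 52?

After its own release at day 3, data collection can start at day 3 and finishes at day 9.
Data cleaning waits on data collection (finishes day 9, plus 3-day gap → day 12), so it starts at day 12 and finishes at 12 + 11 = day 23.
Figure drafting cannot begin until data cleaning (finishes day 23, plus 3-day gap → day 26). It runs from day 26 to 26 + 10 = day 36.
Writing has to wait for figure drafting (finishes day 36, plus 1-day gap → day 37); data collection (finishes day 9). The latest of these is day 37, so writing runs day 37 to 37 + 6 = day 43.
Every task is finished by day 43, which is no later than the deadline of 52, so the schedule is feasible.

Yes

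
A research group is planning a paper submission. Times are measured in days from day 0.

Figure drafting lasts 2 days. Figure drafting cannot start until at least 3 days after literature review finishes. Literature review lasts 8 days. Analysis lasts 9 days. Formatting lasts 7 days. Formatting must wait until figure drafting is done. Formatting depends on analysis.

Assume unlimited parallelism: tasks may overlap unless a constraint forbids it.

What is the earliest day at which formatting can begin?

Nothing blocks analysis, so it runs from day 0 to day 9.
Literature review has no prerequisites, so it starts at day 0 and finishes at day 8.
Figure drafting cannot begin until literature review (finishes day 8, plus 3-day gap → day 11). It runs from day 11 to 11 + 2 = day 13.
Formatting waits on figure drafting (finishes day 13); analysis (finishes day 9). The latest of these is day 13, which is the earliest formatting can start.

13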